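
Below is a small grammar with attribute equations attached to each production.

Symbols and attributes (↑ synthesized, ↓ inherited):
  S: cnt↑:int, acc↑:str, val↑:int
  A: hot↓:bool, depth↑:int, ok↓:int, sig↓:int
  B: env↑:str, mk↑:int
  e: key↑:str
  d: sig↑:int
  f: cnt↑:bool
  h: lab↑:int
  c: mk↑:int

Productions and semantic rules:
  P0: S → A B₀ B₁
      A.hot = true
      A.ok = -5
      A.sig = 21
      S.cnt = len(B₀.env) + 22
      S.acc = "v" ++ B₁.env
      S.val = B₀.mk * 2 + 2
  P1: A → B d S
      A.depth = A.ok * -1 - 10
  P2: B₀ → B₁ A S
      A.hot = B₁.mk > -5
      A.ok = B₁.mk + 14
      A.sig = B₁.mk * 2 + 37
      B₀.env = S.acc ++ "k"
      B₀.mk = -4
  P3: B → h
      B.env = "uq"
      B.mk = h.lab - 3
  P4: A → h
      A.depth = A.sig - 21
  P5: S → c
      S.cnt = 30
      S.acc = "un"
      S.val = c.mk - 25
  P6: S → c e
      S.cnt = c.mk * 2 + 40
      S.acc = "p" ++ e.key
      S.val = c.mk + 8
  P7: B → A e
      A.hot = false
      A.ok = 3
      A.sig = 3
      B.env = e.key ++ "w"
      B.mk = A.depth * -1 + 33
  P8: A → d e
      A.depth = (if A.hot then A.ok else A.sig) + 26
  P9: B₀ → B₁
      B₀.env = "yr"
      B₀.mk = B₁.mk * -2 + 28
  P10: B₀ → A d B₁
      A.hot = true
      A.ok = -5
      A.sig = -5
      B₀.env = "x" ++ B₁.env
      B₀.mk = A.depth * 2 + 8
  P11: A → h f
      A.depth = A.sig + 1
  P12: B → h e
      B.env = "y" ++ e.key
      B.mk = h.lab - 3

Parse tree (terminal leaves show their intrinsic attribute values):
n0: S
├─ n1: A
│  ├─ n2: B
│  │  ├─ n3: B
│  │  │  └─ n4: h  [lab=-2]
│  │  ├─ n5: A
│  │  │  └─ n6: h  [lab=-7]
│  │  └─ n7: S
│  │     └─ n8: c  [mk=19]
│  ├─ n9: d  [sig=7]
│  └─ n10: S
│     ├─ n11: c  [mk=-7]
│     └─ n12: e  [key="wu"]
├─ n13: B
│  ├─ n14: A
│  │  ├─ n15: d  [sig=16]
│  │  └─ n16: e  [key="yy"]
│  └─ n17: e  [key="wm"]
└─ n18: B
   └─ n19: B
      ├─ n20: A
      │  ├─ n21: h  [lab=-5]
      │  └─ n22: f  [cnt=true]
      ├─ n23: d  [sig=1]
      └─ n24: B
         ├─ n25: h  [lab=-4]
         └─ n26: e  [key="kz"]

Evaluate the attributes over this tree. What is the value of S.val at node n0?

10

1. n1.hot = true  [true]
2. n1.ok = -5  [-5]
3. n1.sig = 21  [21]
4. n4.lab = -2  [terminal]
5. n3.env = "uq"  ["uq"]
6. n3.mk = -5  [h.lab - 3]
7. n5.hot = false  [B₁.mk > -5]
8. n5.ok = 9  [B₁.mk + 14]
9. n5.sig = 27  [B₁.mk * 2 + 37]
10. n6.lab = -7  [terminal]
11. n5.depth = 6  [A.sig - 21]
12. n8.mk = 19  [terminal]
13. n7.cnt = 30  [30]
14. n7.acc = "un"  ["un"]
15. n7.val = -6  [c.mk - 25]
16. n2.env = "unk"  [S.acc ++ "k"]
17. n2.mk = -4  [-4]
18. n9.sig = 7  [terminal]
19. n11.mk = -7  [terminal]
20. n12.key = "wu"  [terminal]
21. n10.cnt = 26  [c.mk * 2 + 40]
22. n10.acc = "pwu"  ["p" ++ e.key]
23. n10.val = 1  [c.mk + 8]
24. n1.depth = -5  [A.ok * -1 - 10]
25. n14.hot = false  [false]
26. n14.ok = 3  [3]
27. n14.sig = 3  [3]
28. n15.sig = 16  [terminal]
29. n16.key = "yy"  [terminal]
30. n14.depth = 29  [(if A.hot then A.ok else A.sig) + 26]
31. n17.key = "wm"  [terminal]
32. n13.env = "wmw"  [e.key ++ "w"]
33. n13.mk = 4  [A.depth * -1 + 33]
34. n20.hot = true  [true]
35. n20.ok = -5  [-5]
36. n20.sig = -5  [-5]
37. n21.lab = -5  [terminal]
38. n22.cnt = true  [terminal]
39. n20.depth = -4  [A.sig + 1]
40. n23.sig = 1  [terminal]
41. n25.lab = -4  [terminal]
42. n26.key = "kz"  [terminal]
43. n24.env = "ykz"  ["y" ++ e.key]
44. n24.mk = -7  [h.lab - 3]
45. n19.env = "xykz"  ["x" ++ B₁.env]
46. n19.mk = 0  [A.depth * 2 + 8]
47. n18.env = "yr"  ["yr"]
48. n18.mk = 28  [B₁.mk * -2 + 28]
49. n0.cnt = 25  [len(B₀.env) + 22]
50. n0.acc = "vyr"  ["v" ++ B₁.env]
51. n0.val = 10  [B₀.mk * 2 + 2]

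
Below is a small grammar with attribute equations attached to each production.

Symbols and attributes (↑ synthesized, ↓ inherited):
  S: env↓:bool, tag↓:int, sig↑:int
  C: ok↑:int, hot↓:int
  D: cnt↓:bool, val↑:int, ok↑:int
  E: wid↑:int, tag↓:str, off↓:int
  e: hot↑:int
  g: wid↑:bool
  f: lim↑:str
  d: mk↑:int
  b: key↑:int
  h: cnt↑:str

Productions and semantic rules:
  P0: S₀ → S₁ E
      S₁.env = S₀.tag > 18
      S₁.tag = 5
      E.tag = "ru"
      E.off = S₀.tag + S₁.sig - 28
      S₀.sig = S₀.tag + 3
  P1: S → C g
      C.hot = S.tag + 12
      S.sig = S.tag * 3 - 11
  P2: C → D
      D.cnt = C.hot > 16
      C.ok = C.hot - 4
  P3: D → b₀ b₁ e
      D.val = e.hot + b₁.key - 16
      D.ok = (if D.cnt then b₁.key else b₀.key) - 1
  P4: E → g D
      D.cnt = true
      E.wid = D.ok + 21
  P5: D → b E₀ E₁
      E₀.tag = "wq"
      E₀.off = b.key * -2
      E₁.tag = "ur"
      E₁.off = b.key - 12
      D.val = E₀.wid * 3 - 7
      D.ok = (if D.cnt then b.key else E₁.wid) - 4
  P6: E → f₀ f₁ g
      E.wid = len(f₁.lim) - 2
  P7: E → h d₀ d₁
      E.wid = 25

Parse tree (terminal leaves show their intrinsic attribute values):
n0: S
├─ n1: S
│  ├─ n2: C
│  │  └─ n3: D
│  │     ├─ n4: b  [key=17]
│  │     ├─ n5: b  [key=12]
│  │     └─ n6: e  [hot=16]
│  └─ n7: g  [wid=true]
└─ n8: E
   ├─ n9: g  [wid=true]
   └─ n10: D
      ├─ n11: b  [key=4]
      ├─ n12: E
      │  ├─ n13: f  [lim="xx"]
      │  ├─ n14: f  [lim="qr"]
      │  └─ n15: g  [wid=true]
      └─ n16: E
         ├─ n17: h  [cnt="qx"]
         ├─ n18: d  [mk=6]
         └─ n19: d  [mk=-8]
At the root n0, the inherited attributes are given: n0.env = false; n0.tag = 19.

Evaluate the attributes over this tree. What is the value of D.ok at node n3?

1. n0.env = false  [given at root]
2. n0.tag = 19  [given at root]
3. n1.env = true  [S₀.tag > 18]
4. n1.tag = 5  [5]
5. n2.hot = 17  [S.tag + 12]
6. n3.cnt = true  [C.hot > 16]
7. n4.key = 17  [terminal]
8. n5.key = 12  [terminal]
9. n6.hot = 16  [terminal]
10. n3.val = 12  [e.hot + b₁.key - 16]
11. n3.ok = 11  [(if D.cnt then b₁.key else b₀.key) - 1]
12. n2.ok = 13  [C.hot - 4]
13. n7.wid = true  [terminal]
14. n1.sig = 4  [S.tag * 3 - 11]
15. n8.tag = "ru"  ["ru"]
16. n8.off = -5  [S₀.tag + S₁.sig - 28]
17. n9.wid = true  [terminal]
18. n10.cnt = true  [true]
19. n11.key = 4  [terminal]
20. n12.tag = "wq"  ["wq"]
21. n12.off = -8  [b.key * -2]
22. n13.lim = "xx"  [terminal]
23. n14.lim = "qr"  [terminal]
24. n15.wid = true  [terminal]
25. n12.wid = 0  [len(f₁.lim) - 2]
26. n16.tag = "ur"  ["ur"]
27. n16.off = -8  [b.key - 12]
28. n17.cnt = "qx"  [terminal]
29. n18.mk = 6  [terminal]
30. n19.mk = -8  [terminal]
31. n16.wid = 25  [25]
32. n10.val = -7  [E₀.wid * 3 - 7]
33. n10.ok = 0  [(if D.cnt then b.key else E₁.wid) - 4]
34. n8.wid = 21  [D.ok + 21]
35. n0.sig = 22  [S₀.tag + 3]

11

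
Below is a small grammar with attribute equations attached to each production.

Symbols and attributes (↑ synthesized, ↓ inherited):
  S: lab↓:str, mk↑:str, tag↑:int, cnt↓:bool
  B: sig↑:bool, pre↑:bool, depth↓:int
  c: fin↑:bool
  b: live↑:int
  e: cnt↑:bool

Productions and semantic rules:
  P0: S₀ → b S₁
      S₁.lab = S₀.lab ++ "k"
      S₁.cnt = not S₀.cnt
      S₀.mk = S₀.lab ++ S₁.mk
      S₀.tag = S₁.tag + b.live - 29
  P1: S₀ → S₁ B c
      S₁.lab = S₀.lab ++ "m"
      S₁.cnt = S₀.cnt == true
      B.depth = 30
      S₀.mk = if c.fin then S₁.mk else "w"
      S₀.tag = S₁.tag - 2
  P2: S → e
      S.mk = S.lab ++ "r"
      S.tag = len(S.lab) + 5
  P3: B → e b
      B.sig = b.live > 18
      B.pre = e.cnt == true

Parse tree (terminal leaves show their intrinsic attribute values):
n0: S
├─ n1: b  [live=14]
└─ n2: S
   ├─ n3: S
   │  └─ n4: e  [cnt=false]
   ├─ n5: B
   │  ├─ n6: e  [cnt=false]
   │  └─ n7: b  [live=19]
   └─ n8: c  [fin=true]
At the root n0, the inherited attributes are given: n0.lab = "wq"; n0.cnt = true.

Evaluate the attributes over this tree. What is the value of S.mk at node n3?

1. n0.lab = "wq"  [given at root]
2. n0.cnt = true  [given at root]
3. n1.live = 14  [terminal]
4. n2.lab = "wqk"  [S₀.lab ++ "k"]
5. n2.cnt = false  [not S₀.cnt]
6. n3.lab = "wqkm"  [S₀.lab ++ "m"]
7. n3.cnt = false  [S₀.cnt == true]
8. n4.cnt = false  [terminal]
9. n3.mk = "wqkmr"  [S.lab ++ "r"]
10. n3.tag = 9  [len(S.lab) + 5]
11. n5.depth = 30  [30]
12. n6.cnt = false  [terminal]
13. n7.live = 19  [terminal]
14. n5.sig = true  [b.live > 18]
15. n5.pre = false  [e.cnt == true]
16. n8.fin = true  [terminal]
17. n2.mk = "wqkmr"  [if c.fin then S₁.mk else "w"]
18. n2.tag = 7  [S₁.tag - 2]
19. n0.mk = "wqwqkmr"  [S₀.lab ++ S₁.mk]
20. n0.tag = -8  [S₁.tag + b.live - 29]

"wqkmr"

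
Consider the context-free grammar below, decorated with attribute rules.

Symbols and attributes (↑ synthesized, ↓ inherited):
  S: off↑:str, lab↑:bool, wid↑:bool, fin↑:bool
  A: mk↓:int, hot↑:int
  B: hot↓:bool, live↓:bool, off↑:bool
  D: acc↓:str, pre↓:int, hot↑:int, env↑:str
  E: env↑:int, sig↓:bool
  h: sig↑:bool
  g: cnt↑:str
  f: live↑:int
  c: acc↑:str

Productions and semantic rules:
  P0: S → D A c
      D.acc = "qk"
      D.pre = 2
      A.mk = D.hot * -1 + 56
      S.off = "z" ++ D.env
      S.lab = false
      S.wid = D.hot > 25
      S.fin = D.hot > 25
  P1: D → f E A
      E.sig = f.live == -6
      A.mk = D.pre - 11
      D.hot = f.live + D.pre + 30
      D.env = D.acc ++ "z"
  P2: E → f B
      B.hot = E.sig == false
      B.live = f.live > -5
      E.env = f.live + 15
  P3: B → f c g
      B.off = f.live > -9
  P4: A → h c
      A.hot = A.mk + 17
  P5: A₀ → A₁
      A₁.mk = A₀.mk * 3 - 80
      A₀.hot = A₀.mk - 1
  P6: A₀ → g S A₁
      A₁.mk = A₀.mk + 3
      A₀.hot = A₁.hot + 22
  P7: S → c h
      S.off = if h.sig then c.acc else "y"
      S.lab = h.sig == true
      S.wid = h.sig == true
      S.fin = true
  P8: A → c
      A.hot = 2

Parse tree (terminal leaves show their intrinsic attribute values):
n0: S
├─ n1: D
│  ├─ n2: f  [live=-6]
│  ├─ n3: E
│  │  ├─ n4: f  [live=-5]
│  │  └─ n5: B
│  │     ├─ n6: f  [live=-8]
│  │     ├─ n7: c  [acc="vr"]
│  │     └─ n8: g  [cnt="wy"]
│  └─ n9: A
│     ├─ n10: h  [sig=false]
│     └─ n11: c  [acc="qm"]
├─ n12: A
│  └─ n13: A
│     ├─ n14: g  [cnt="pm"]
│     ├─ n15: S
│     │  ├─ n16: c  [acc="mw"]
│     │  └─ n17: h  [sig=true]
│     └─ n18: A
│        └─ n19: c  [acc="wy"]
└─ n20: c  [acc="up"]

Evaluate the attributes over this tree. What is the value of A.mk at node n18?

13

1. n1.acc = "qk"  ["qk"]
2. n1.pre = 2  [2]
3. n2.live = -6  [terminal]
4. n3.sig = true  [f.live == -6]
5. n4.live = -5  [terminal]
6. n5.hot = false  [E.sig == false]
7. n5.live = false  [f.live > -5]
8. n6.live = -8  [terminal]
9. n7.acc = "vr"  [terminal]
10. n8.cnt = "wy"  [terminal]
11. n5.off = true  [f.live > -9]
12. n3.env = 10  [f.live + 15]
13. n9.mk = -9  [D.pre - 11]
14. n10.sig = false  [terminal]
15. n11.acc = "qm"  [terminal]
16. n9.hot = 8  [A.mk + 17]
17. n1.hot = 26  [f.live + D.pre + 30]
18. n1.env = "qkz"  [D.acc ++ "z"]
19. n12.mk = 30  [D.hot * -1 + 56]
20. n13.mk = 10  [A₀.mk * 3 - 80]
21. n14.cnt = "pm"  [terminal]
22. n16.acc = "mw"  [terminal]
23. n17.sig = true  [terminal]
24. n15.off = "mw"  [if h.sig then c.acc else "y"]
25. n15.lab = true  [h.sig == true]
26. n15.wid = true  [h.sig == true]
27. n15.fin = true  [true]
28. n18.mk = 13  [A₀.mk + 3]
29. n19.acc = "wy"  [terminal]
30. n18.hot = 2  [2]
31. n13.hot = 24  [A₁.hot + 22]
32. n12.hot = 29  [A₀.mk - 1]
33. n20.acc = "up"  [terminal]
34. n0.off = "zqkz"  ["z" ++ D.env]
35. n0.lab = false  [false]
36. n0.wid = true  [D.hot > 25]
37. n0.fin = true  [D.hot > 25]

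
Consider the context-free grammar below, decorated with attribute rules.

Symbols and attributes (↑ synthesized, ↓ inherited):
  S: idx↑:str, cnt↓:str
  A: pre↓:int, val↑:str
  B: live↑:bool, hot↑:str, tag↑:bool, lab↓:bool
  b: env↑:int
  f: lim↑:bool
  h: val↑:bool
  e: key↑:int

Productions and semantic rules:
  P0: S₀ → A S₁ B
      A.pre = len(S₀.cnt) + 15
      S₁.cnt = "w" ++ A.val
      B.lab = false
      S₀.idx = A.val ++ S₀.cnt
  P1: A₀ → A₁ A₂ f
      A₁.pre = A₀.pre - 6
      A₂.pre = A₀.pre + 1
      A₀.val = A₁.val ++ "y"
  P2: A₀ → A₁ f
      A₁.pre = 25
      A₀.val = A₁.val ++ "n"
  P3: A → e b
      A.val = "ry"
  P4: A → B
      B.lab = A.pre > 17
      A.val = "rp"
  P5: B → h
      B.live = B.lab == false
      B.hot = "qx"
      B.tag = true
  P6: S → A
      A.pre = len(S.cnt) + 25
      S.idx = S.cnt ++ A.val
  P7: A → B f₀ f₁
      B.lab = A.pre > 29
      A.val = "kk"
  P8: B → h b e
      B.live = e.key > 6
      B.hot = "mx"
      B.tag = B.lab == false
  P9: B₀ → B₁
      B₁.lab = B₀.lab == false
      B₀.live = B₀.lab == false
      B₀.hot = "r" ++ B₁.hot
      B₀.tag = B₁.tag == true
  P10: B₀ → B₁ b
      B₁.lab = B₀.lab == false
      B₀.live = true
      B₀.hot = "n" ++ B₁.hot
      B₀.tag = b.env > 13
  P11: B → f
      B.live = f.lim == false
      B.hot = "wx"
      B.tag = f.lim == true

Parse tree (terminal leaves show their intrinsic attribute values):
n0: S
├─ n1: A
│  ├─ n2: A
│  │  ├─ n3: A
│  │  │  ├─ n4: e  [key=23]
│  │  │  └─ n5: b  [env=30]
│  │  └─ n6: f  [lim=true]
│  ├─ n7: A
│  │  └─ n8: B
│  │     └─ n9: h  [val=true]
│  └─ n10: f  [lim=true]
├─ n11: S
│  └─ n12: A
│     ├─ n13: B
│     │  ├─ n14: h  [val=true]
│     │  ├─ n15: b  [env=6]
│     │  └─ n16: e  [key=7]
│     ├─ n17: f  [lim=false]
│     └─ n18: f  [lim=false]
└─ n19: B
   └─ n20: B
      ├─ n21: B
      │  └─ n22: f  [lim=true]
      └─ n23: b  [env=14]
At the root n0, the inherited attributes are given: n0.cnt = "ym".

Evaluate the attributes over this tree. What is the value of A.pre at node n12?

30

1. n0.cnt = "ym"  [given at root]
2. n1.pre = 17  [len(S₀.cnt) + 15]
3. n2.pre = 11  [A₀.pre - 6]
4. n3.pre = 25  [25]
5. n4.key = 23  [terminal]
6. n5.env = 30  [terminal]
7. n3.val = "ry"  ["ry"]
8. n6.lim = true  [terminal]
9. n2.val = "ryn"  [A₁.val ++ "n"]
10. n7.pre = 18  [A₀.pre + 1]
11. n8.lab = true  [A.pre > 17]
12. n9.val = true  [terminal]
13. n8.live = false  [B.lab == false]
14. n8.hot = "qx"  ["qx"]
15. n8.tag = true  [true]
16. n7.val = "rp"  ["rp"]
17. n10.lim = true  [terminal]
18. n1.val = "ryny"  [A₁.val ++ "y"]
19. n11.cnt = "wryny"  ["w" ++ A.val]
20. n12.pre = 30  [len(S.cnt) + 25]
21. n13.lab = true  [A.pre > 29]
22. n14.val = true  [terminal]
23. n15.env = 6  [terminal]
24. n16.key = 7  [terminal]
25. n13.live = true  [e.key > 6]
26. n13.hot = "mx"  ["mx"]
27. n13.tag = false  [B.lab == false]
28. n17.lim = false  [terminal]
29. n18.lim = false  [terminal]
30. n12.val = "kk"  ["kk"]
31. n11.idx = "wrynykk"  [S.cnt ++ A.val]
32. n19.lab = false  [false]
33. n20.lab = true  [B₀.lab == false]
34. n21.lab = false  [B₀.lab == false]
35. n22.lim = true  [terminal]
36. n21.live = false  [f.lim == false]
37. n21.hot = "wx"  ["wx"]
38. n21.tag = true  [f.lim == true]
39. n23.env = 14  [terminal]
40. n20.live = true  [true]
41. n20.hot = "nwx"  ["n" ++ B₁.hot]
42. n20.tag = true  [b.env > 13]
43. n19.live = true  [B₀.lab == false]
44. n19.hot = "rnwx"  ["r" ++ B₁.hot]
45. n19.tag = true  [B₁.tag == true]
46. n0.idx = "rynyym"  [A.val ++ S₀.cnt]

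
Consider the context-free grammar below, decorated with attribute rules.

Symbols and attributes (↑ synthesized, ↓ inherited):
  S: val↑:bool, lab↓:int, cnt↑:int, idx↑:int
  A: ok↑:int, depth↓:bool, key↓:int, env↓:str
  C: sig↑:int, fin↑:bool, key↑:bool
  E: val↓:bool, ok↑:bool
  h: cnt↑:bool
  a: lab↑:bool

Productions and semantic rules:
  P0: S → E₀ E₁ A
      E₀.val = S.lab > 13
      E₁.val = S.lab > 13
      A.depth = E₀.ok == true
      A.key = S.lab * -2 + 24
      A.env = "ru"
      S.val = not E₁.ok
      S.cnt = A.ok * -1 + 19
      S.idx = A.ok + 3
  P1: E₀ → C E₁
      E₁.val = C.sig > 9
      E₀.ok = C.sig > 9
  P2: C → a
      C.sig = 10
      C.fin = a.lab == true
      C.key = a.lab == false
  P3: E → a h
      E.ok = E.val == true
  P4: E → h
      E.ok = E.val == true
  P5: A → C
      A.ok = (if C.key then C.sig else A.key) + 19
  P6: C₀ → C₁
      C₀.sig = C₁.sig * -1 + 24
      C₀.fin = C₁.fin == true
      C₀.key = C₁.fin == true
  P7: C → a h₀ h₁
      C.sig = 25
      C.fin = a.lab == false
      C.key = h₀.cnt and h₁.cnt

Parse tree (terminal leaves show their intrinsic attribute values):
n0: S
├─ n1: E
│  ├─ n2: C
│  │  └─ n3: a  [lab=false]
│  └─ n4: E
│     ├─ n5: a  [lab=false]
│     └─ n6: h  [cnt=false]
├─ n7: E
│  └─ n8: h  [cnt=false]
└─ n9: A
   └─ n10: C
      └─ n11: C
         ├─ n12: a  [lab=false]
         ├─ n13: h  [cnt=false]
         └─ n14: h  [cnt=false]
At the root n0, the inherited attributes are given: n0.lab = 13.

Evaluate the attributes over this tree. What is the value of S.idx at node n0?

21

1. n0.lab = 13  [given at root]
2. n1.val = false  [S.lab > 13]
3. n3.lab = false  [terminal]
4. n2.sig = 10  [10]
5. n2.fin = false  [a.lab == true]
6. n2.key = true  [a.lab == false]
7. n4.val = true  [C.sig > 9]
8. n5.lab = false  [terminal]
9. n6.cnt = false  [terminal]
10. n4.ok = true  [E.val == true]
11. n1.ok = true  [C.sig > 9]
12. n7.val = false  [S.lab > 13]
13. n8.cnt = false  [terminal]
14. n7.ok = false  [E.val == true]
15. n9.depth = true  [E₀.ok == true]
16. n9.key = -2  [S.lab * -2 + 24]
17. n9.env = "ru"  ["ru"]
18. n12.lab = false  [terminal]
19. n13.cnt = false  [terminal]
20. n14.cnt = false  [terminal]
21. n11.sig = 25  [25]
22. n11.fin = true  [a.lab == false]
23. n11.key = false  [h₀.cnt and h₁.cnt]
24. n10.sig = -1  [C₁.sig * -1 + 24]
25. n10.fin = true  [C₁.fin == true]
26. n10.key = true  [C₁.fin == true]
27. n9.ok = 18  [(if C.key then C.sig else A.key) + 19]
28. n0.val = true  [not E₁.ok]
29. n0.cnt = 1  [A.ok * -1 + 19]
30. n0.idx = 21  [A.ok + 3]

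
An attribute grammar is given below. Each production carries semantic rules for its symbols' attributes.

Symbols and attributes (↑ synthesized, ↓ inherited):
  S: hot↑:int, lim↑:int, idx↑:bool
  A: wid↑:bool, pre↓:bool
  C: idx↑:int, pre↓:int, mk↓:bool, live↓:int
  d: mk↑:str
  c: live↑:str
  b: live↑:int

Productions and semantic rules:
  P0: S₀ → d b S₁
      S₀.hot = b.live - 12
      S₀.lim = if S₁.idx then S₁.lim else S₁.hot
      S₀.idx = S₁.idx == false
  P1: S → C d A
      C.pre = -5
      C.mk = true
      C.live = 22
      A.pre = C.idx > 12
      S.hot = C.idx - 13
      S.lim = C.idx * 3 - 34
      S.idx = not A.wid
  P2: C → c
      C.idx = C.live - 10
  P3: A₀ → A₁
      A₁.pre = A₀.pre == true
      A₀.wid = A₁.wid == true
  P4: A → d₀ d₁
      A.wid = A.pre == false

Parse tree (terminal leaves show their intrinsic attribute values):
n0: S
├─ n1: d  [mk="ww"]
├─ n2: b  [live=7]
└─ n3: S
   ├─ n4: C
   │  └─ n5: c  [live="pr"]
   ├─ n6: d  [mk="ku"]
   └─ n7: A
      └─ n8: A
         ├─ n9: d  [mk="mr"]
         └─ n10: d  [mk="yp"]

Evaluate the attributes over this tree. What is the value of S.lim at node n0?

-1

1. n1.mk = "ww"  [terminal]
2. n2.live = 7  [terminal]
3. n4.pre = -5  [-5]
4. n4.mk = true  [true]
5. n4.live = 22  [22]
6. n5.live = "pr"  [terminal]
7. n4.idx = 12  [C.live - 10]
8. n6.mk = "ku"  [terminal]
9. n7.pre = false  [C.idx > 12]
10. n8.pre = false  [A₀.pre == true]
11. n9.mk = "mr"  [terminal]
12. n10.mk = "yp"  [terminal]
13. n8.wid = true  [A.pre == false]
14. n7.wid = true  [A₁.wid == true]
15. n3.hot = -1  [C.idx - 13]
16. n3.lim = 2  [C.idx * 3 - 34]
17. n3.idx = false  [not A.wid]
18. n0.hot = -5  [b.live - 12]
19. n0.lim = -1  [if S₁.idx then S₁.lim else S₁.hot]
20. n0.idx = true  [S₁.idx == false]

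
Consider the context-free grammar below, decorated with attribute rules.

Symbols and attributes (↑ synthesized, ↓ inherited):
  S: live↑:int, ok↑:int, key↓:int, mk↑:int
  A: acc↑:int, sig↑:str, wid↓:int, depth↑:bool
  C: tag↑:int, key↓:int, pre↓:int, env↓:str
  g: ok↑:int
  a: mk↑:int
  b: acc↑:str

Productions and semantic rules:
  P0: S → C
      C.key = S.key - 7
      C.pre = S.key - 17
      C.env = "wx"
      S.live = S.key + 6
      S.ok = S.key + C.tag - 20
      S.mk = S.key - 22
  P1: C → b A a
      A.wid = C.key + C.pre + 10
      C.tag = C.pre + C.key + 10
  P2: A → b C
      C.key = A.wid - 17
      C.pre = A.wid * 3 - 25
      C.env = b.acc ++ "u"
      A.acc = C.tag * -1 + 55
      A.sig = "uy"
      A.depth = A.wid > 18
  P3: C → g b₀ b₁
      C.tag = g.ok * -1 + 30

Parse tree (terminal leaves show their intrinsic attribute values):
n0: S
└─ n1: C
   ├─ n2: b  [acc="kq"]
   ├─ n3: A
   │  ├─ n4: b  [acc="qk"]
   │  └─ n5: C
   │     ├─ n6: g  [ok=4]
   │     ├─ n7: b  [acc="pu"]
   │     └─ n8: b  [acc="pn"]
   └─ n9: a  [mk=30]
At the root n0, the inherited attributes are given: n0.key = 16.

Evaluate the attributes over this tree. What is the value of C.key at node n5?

1. n0.key = 16  [given at root]
2. n1.key = 9  [S.key - 7]
3. n1.pre = -1  [S.key - 17]
4. n1.env = "wx"  ["wx"]
5. n2.acc = "kq"  [terminal]
6. n3.wid = 18  [C.key + C.pre + 10]
7. n4.acc = "qk"  [terminal]
8. n5.key = 1  [A.wid - 17]
9. n5.pre = 29  [A.wid * 3 - 25]
10. n5.env = "qku"  [b.acc ++ "u"]
11. n6.ok = 4  [terminal]
12. n7.acc = "pu"  [terminal]
13. n8.acc = "pn"  [terminal]
14. n5.tag = 26  [g.ok * -1 + 30]
15. n3.acc = 29  [C.tag * -1 + 55]
16. n3.sig = "uy"  ["uy"]
17. n3.depth = false  [A.wid > 18]
18. n9.mk = 30  [terminal]
19. n1.tag = 18  [C.pre + C.key + 10]
20. n0.live = 22  [S.key + 6]
21. n0.ok = 14  [S.key + C.tag - 20]
22. n0.mk = -6  [S.key - 22]

1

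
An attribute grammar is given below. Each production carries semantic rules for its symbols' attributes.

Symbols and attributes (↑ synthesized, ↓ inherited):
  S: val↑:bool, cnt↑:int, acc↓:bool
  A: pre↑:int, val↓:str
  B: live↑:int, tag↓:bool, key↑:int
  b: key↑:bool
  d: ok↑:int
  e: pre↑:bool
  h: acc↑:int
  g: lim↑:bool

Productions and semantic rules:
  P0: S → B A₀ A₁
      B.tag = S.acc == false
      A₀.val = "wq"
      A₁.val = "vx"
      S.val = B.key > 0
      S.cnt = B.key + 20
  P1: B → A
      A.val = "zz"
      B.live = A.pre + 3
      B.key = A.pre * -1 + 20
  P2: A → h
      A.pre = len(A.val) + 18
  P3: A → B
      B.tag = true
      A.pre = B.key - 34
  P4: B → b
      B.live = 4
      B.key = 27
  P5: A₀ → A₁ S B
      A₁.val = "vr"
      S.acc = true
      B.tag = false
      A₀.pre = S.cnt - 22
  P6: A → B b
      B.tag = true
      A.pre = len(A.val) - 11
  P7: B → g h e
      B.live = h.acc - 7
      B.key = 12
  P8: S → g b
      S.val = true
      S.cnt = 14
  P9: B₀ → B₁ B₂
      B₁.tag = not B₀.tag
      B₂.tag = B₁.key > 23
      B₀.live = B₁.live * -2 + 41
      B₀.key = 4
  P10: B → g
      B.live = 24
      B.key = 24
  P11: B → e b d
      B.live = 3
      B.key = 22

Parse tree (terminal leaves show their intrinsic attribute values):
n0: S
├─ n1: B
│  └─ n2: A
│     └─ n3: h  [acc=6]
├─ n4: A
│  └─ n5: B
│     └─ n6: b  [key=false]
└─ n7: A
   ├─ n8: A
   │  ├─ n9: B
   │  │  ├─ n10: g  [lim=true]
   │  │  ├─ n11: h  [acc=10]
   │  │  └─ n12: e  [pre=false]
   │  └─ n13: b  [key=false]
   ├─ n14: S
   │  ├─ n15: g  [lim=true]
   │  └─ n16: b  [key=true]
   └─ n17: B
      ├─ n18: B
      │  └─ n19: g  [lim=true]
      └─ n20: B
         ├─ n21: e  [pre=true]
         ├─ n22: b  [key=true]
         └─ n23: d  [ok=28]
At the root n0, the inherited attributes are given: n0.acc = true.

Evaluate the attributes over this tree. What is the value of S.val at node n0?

1. n0.acc = true  [given at root]
2. n1.tag = false  [S.acc == false]
3. n2.val = "zz"  ["zz"]
4. n3.acc = 6  [terminal]
5. n2.pre = 20  [len(A.val) + 18]
6. n1.live = 23  [A.pre + 3]
7. n1.key = 0  [A.pre * -1 + 20]
8. n4.val = "wq"  ["wq"]
9. n5.tag = true  [true]
10. n6.key = false  [terminal]
11. n5.live = 4  [4]
12. n5.key = 27  [27]
13. n4.pre = -7  [B.key - 34]
14. n7.val = "vx"  ["vx"]
15. n8.val = "vr"  ["vr"]
16. n9.tag = true  [true]
17. n10.lim = true  [terminal]
18. n11.acc = 10  [terminal]
19. n12.pre = false  [terminal]
20. n9.live = 3  [h.acc - 7]
21. n9.key = 12  [12]
22. n13.key = false  [terminal]
23. n8.pre = -9  [len(A.val) - 11]
24. n14.acc = true  [true]
25. n15.lim = true  [terminal]
26. n16.key = true  [terminal]
27. n14.val = true  [true]
28. n14.cnt = 14  [14]
29. n17.tag = false  [false]
30. n18.tag = true  [not B₀.tag]
31. n19.lim = true  [terminal]
32. n18.live = 24  [24]
33. n18.key = 24  [24]
34. n20.tag = true  [B₁.key > 23]
35. n21.pre = true  [terminal]
36. n22.key = true  [terminal]
37. n23.ok = 28  [terminal]
38. n20.live = 3  [3]
39. n20.key = 22  [22]
40. n17.live = -7  [B₁.live * -2 + 41]
41. n17.key = 4  [4]
42. n7.pre = -8  [S.cnt - 22]
43. n0.val = false  [B.key > 0]
44. n0.cnt = 20  [B.key + 20]

false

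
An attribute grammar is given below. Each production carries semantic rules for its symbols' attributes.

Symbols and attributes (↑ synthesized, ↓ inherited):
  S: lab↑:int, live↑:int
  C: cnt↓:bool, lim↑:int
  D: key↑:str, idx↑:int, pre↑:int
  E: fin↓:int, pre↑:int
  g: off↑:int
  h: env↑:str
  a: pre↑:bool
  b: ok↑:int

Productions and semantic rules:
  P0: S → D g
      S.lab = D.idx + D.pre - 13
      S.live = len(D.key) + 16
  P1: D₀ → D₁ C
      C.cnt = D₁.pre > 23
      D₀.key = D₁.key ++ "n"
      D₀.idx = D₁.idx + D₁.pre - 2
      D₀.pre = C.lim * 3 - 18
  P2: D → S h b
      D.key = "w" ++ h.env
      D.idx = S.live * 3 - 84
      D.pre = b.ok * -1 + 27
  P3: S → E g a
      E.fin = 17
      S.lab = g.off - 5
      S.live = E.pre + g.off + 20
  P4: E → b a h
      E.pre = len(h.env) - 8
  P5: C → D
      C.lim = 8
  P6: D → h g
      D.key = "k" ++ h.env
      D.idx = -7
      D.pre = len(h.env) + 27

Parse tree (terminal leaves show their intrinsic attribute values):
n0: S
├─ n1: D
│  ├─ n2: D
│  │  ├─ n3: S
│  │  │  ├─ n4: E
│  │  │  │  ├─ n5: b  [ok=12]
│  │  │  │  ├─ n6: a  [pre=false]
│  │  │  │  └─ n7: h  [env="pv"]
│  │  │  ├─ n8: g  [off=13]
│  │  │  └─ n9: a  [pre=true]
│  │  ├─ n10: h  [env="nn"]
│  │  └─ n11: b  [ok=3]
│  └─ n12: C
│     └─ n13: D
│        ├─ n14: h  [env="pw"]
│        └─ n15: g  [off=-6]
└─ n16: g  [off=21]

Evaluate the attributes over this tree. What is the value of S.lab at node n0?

12

1. n4.fin = 17  [17]
2. n5.ok = 12  [terminal]
3. n6.pre = false  [terminal]
4. n7.env = "pv"  [terminal]
5. n4.pre = -6  [len(h.env) - 8]
6. n8.off = 13  [terminal]
7. n9.pre = true  [terminal]
8. n3.lab = 8  [g.off - 5]
9. n3.live = 27  [E.pre + g.off + 20]
10. n10.env = "nn"  [terminal]
11. n11.ok = 3  [terminal]
12. n2.key = "wnn"  ["w" ++ h.env]
13. n2.idx = -3  [S.live * 3 - 84]
14. n2.pre = 24  [b.ok * -1 + 27]
15. n12.cnt = true  [D₁.pre > 23]
16. n14.env = "pw"  [terminal]
17. n15.off = -6  [terminal]
18. n13.key = "kpw"  ["k" ++ h.env]
19. n13.idx = -7  [-7]
20. n13.pre = 29  [len(h.env) + 27]
21. n12.lim = 8  [8]
22. n1.key = "wnnn"  [D₁.key ++ "n"]
23. n1.idx = 19  [D₁.idx + D₁.pre - 2]
24. n1.pre = 6  [C.lim * 3 - 18]
25. n16.off = 21  [terminal]
26. n0.lab = 12  [D.idx + D.pre - 13]
27. n0.live = 20  [len(D.key) + 16]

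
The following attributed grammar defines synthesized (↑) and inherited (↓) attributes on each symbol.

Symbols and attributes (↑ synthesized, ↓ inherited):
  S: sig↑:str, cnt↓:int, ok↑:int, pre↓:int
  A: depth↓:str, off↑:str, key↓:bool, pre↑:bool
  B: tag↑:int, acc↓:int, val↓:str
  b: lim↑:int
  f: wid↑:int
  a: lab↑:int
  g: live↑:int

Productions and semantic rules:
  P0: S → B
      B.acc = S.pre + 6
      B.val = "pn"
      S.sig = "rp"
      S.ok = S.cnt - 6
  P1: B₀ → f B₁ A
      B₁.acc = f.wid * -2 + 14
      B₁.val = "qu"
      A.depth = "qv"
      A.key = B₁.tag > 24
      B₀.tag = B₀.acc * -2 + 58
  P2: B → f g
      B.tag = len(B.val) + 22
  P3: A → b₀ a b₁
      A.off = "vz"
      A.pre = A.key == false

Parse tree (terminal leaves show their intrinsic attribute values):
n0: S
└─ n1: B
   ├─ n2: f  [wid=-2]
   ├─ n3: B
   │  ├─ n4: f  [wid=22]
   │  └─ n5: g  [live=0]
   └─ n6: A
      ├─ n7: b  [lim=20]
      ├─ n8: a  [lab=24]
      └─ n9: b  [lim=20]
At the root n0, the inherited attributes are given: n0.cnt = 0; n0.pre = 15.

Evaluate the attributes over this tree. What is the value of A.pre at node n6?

1. n0.cnt = 0  [given at root]
2. n0.pre = 15  [given at root]
3. n1.acc = 21  [S.pre + 6]
4. n1.val = "pn"  ["pn"]
5. n2.wid = -2  [terminal]
6. n3.acc = 18  [f.wid * -2 + 14]
7. n3.val = "qu"  ["qu"]
8. n4.wid = 22  [terminal]
9. n5.live = 0  [terminal]
10. n3.tag = 24  [len(B.val) + 22]
11. n6.depth = "qv"  ["qv"]
12. n6.key = false  [B₁.tag > 24]
13. n7.lim = 20  [terminal]
14. n8.lab = 24  [terminal]
15. n9.lim = 20  [terminal]
16. n6.off = "vz"  ["vz"]
17. n6.pre = true  [A.key == false]
18. n1.tag = 16  [B₀.acc * -2 + 58]
19. n0.sig = "rp"  ["rp"]
20. n0.ok = -6  [S.cnt - 6]

true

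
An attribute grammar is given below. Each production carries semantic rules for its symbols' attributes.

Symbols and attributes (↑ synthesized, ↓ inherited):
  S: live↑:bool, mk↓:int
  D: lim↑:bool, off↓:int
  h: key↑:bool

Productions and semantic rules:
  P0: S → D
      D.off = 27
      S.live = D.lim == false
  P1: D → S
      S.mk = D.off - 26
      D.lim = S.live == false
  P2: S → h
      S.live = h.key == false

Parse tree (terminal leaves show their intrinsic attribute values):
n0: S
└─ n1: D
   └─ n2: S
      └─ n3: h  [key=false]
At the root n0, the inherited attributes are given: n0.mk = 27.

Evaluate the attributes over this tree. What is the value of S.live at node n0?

true

1. n0.mk = 27  [given at root]
2. n1.off = 27  [27]
3. n2.mk = 1  [D.off - 26]
4. n3.key = false  [terminal]
5. n2.live = true  [h.key == false]
6. n1.lim = false  [S.live == false]
7. n0.live = true  [D.lim == false]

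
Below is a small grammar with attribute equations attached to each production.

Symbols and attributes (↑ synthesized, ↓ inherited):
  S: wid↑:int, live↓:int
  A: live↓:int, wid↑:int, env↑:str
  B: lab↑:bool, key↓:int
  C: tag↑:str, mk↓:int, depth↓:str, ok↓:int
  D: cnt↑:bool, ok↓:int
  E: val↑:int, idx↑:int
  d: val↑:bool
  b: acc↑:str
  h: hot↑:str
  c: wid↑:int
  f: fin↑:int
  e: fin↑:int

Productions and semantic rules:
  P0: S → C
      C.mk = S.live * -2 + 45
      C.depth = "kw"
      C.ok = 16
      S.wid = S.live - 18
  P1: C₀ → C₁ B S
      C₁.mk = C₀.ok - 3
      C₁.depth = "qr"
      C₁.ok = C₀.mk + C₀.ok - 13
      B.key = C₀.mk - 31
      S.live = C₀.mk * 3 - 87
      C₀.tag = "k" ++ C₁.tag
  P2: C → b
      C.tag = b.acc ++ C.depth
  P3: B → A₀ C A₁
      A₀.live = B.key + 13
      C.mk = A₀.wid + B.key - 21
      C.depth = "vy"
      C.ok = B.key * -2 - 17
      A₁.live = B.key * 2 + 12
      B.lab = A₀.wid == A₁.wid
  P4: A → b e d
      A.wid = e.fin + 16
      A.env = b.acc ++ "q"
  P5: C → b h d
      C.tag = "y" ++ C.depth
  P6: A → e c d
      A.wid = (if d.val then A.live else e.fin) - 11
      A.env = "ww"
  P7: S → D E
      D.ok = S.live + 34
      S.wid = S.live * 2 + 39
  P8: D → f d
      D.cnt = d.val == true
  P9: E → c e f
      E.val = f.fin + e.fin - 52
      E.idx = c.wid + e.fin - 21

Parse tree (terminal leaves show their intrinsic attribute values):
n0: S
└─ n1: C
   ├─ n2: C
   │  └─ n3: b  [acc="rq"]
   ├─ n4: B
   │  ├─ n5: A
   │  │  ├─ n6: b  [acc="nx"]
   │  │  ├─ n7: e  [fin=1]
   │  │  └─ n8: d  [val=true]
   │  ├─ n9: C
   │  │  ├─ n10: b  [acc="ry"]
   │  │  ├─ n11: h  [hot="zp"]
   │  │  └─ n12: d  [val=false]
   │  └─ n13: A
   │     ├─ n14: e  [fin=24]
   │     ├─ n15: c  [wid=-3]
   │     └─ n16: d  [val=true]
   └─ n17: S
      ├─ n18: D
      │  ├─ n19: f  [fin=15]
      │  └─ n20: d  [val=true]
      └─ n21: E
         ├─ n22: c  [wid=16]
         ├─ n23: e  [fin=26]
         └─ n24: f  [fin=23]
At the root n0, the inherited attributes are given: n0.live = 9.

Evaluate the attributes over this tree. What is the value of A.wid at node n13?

-7

1. n0.live = 9  [given at root]
2. n1.mk = 27  [S.live * -2 + 45]
3. n1.depth = "kw"  ["kw"]
4. n1.ok = 16  [16]
5. n2.mk = 13  [C₀.ok - 3]
6. n2.depth = "qr"  ["qr"]
7. n2.ok = 30  [C₀.mk + C₀.ok - 13]
8. n3.acc = "rq"  [terminal]
9. n2.tag = "rqqr"  [b.acc ++ C.depth]
10. n4.key = -4  [C₀.mk - 31]
11. n5.live = 9  [B.key + 13]
12. n6.acc = "nx"  [terminal]
13. n7.fin = 1  [terminal]
14. n8.val = true  [terminal]
15. n5.wid = 17  [e.fin + 16]
16. n5.env = "nxq"  [b.acc ++ "q"]
17. n9.mk = -8  [A₀.wid + B.key - 21]
18. n9.depth = "vy"  ["vy"]
19. n9.ok = -9  [B.key * -2 - 17]
20. n10.acc = "ry"  [terminal]
21. n11.hot = "zp"  [terminal]
22. n12.val = false  [terminal]
23. n9.tag = "yvy"  ["y" ++ C.depth]
24. n13.live = 4  [B.key * 2 + 12]
25. n14.fin = 24  [terminal]
26. n15.wid = -3  [terminal]
27. n16.val = true  [terminal]
28. n13.wid = -7  [(if d.val then A.live else e.fin) - 11]
29. n13.env = "ww"  ["ww"]
30. n4.lab = false  [A₀.wid == A₁.wid]
31. n17.live = -6  [C₀.mk * 3 - 87]
32. n18.ok = 28  [S.live + 34]
33. n19.fin = 15  [terminal]
34. n20.val = true  [terminal]
35. n18.cnt = true  [d.val == true]
36. n22.wid = 16  [terminal]
37. n23.fin = 26  [terminal]
38. n24.fin = 23  [terminal]
39. n21.val = -3  [f.fin + e.fin - 52]
40. n21.idx = 21  [c.wid + e.fin - 21]
41. n17.wid = 27  [S.live * 2 + 39]
42. n1.tag = "krqqr"  ["k" ++ C₁.tag]
43. n0.wid = -9  [S.live - 18]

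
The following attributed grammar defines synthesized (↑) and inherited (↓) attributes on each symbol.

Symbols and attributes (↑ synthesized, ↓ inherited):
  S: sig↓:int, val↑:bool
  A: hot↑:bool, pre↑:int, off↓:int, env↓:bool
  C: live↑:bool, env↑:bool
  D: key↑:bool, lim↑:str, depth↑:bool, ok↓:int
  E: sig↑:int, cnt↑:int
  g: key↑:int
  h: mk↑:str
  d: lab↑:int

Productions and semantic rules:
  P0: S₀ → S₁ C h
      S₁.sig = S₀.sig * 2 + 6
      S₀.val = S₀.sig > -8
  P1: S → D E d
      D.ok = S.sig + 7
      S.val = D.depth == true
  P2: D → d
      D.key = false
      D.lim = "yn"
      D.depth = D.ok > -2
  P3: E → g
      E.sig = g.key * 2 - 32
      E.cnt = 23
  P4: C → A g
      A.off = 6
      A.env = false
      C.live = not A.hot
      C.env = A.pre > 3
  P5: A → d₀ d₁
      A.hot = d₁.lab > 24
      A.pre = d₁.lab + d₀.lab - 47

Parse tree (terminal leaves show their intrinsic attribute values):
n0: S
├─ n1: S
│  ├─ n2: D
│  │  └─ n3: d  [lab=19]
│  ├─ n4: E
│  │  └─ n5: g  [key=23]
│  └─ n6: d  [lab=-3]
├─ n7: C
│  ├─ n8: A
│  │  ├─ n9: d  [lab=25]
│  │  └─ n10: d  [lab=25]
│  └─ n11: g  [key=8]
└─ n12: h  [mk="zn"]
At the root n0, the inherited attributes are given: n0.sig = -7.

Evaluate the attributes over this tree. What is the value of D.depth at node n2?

true

1. n0.sig = -7  [given at root]
2. n1.sig = -8  [S₀.sig * 2 + 6]
3. n2.ok = -1  [S.sig + 7]
4. n3.lab = 19  [terminal]
5. n2.key = false  [false]
6. n2.lim = "yn"  ["yn"]
7. n2.depth = true  [D.ok > -2]
8. n5.key = 23  [terminal]
9. n4.sig = 14  [g.key * 2 - 32]
10. n4.cnt = 23  [23]
11. n6.lab = -3  [terminal]
12. n1.val = true  [D.depth == true]
13. n8.off = 6  [6]
14. n8.env = false  [false]
15. n9.lab = 25  [terminal]
16. n10.lab = 25  [terminal]
17. n8.hot = true  [d₁.lab > 24]
18. n8.pre = 3  [d₁.lab + d₀.lab - 47]
19. n11.key = 8  [terminal]
20. n7.live = false  [not A.hot]
21. n7.env = false  [A.pre > 3]
22. n12.mk = "zn"  [terminal]
23. n0.val = true  [S₀.sig > -8]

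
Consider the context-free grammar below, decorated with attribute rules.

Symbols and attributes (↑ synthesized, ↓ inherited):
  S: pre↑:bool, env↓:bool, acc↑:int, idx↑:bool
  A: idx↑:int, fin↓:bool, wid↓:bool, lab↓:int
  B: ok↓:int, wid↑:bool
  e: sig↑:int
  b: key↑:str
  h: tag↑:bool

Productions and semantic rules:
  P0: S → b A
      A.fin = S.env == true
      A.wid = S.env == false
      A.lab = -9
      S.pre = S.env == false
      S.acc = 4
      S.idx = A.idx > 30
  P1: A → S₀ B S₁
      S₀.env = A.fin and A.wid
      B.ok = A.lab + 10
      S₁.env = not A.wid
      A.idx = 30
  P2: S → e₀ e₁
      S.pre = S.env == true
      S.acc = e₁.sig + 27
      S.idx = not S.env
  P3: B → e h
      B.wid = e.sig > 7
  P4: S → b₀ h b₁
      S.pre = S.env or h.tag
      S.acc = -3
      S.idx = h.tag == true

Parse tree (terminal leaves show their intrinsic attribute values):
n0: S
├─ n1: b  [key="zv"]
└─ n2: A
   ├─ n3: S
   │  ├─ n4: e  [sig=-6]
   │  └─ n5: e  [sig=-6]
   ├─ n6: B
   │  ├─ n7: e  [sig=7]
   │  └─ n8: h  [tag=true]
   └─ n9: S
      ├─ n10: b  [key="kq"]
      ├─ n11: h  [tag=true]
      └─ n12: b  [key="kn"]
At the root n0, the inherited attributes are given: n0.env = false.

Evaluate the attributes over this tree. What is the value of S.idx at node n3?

1. n0.env = false  [given at root]
2. n1.key = "zv"  [terminal]
3. n2.fin = false  [S.env == true]
4. n2.wid = true  [S.env == false]
5. n2.lab = -9  [-9]
6. n3.env = false  [A.fin and A.wid]
7. n4.sig = -6  [terminal]
8. n5.sig = -6  [terminal]
9. n3.pre = false  [S.env == true]
10. n3.acc = 21  [e₁.sig + 27]
11. n3.idx = true  [not S.env]
12. n6.ok = 1  [A.lab + 10]
13. n7.sig = 7  [terminal]
14. n8.tag = true  [terminal]
15. n6.wid = false  [e.sig > 7]
16. n9.env = false  [not A.wid]
17. n10.key = "kq"  [terminal]
18. n11.tag = true  [terminal]
19. n12.key = "kn"  [terminal]
20. n9.pre = true  [S.env or h.tag]
21. n9.acc = -3  [-3]
22. n9.idx = true  [h.tag == true]
23. n2.idx = 30  [30]
24. n0.pre = true  [S.env == false]
25. n0.acc = 4  [4]
26. n0.idx = false  [A.idx > 30]

true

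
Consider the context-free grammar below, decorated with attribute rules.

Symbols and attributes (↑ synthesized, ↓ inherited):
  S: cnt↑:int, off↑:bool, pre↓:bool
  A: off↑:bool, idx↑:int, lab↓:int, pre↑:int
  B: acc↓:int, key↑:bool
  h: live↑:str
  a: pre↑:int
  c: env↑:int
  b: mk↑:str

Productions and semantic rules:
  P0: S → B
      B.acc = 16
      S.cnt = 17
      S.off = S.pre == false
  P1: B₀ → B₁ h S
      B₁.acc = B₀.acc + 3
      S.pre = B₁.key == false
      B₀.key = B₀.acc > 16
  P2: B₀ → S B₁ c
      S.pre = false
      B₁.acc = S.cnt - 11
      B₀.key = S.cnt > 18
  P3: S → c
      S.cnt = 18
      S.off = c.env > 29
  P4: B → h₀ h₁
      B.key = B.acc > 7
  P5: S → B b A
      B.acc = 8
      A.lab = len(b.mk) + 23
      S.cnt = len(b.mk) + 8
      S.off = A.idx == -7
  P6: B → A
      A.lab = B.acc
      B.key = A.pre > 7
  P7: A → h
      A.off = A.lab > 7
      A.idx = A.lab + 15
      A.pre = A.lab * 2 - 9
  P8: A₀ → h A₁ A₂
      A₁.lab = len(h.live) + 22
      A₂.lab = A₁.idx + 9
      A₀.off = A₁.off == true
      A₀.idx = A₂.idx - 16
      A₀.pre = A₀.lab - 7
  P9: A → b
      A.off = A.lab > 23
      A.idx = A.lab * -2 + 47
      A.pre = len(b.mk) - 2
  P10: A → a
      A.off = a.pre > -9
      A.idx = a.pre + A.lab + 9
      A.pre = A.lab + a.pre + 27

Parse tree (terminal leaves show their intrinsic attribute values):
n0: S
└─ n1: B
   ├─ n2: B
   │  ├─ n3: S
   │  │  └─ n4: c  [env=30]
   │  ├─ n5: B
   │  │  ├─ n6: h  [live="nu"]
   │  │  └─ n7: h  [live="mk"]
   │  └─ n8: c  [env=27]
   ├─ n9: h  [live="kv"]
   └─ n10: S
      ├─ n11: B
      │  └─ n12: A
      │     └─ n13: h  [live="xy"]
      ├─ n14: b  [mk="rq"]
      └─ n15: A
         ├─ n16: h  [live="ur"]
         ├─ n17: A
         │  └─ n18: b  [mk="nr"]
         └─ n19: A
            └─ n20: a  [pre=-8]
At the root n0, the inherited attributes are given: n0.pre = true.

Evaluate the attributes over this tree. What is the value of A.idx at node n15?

1. n0.pre = true  [given at root]
2. n1.acc = 16  [16]
3. n2.acc = 19  [B₀.acc + 3]
4. n3.pre = false  [false]
5. n4.env = 30  [terminal]
6. n3.cnt = 18  [18]
7. n3.off = true  [c.env > 29]
8. n5.acc = 7  [S.cnt - 11]
9. n6.live = "nu"  [terminal]
10. n7.live = "mk"  [terminal]
11. n5.key = false  [B.acc > 7]
12. n8.env = 27  [terminal]
13. n2.key = false  [S.cnt > 18]
14. n9.live = "kv"  [terminal]
15. n10.pre = true  [B₁.key == false]
16. n11.acc = 8  [8]
17. n12.lab = 8  [B.acc]
18. n13.live = "xy"  [terminal]
19. n12.off = true  [A.lab > 7]
20. n12.idx = 23  [A.lab + 15]
21. n12.pre = 7  [A.lab * 2 - 9]
22. n11.key = false  [A.pre > 7]
23. n14.mk = "rq"  [terminal]
24. n15.lab = 25  [len(b.mk) + 23]
25. n16.live = "ur"  [terminal]
26. n17.lab = 24  [len(h.live) + 22]
27. n18.mk = "nr"  [terminal]
28. n17.off = true  [A.lab > 23]
29. n17.idx = -1  [A.lab * -2 + 47]
30. n17.pre = 0  [len(b.mk) - 2]
31. n19.lab = 8  [A₁.idx + 9]
32. n20.pre = -8  [terminal]
33. n19.off = true  [a.pre > -9]
34. n19.idx = 9  [a.pre + A.lab + 9]
35. n19.pre = 27  [A.lab + a.pre + 27]
36. n15.off = true  [A₁.off == true]
37. n15.idx = -7  [A₂.idx - 16]
38. n15.pre = 18  [A₀.lab - 7]
39. n10.cnt = 10  [len(b.mk) + 8]
40. n10.off = true  [A.idx == -7]
41. n1.key = false  [B₀.acc > 16]
42. n0.cnt = 17  [17]
43. n0.off = false  [S.pre == false]

-7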